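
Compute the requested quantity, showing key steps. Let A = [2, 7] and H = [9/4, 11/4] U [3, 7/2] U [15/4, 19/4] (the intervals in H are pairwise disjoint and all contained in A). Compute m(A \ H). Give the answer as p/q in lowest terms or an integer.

The ambient interval has length m(A) = 7 - 2 = 5.
Since the holes are disjoint and sit inside A, by finite additivity
  m(H) = sum_i (b_i - a_i), and m(A \ H) = m(A) - m(H).
Computing the hole measures:
  m(H_1) = 11/4 - 9/4 = 1/2.
  m(H_2) = 7/2 - 3 = 1/2.
  m(H_3) = 19/4 - 15/4 = 1.
Summed: m(H) = 1/2 + 1/2 + 1 = 2.
So m(A \ H) = 5 - 2 = 3.

3


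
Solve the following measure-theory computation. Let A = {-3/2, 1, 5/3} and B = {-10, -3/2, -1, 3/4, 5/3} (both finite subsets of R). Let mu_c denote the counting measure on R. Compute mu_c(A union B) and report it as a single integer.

Counting measure on a finite set equals cardinality. By inclusion-exclusion, |A union B| = |A| + |B| - |A cap B|.
|A| = 3, |B| = 5, |A cap B| = 2.
So mu_c(A union B) = 3 + 5 - 2 = 6.

6


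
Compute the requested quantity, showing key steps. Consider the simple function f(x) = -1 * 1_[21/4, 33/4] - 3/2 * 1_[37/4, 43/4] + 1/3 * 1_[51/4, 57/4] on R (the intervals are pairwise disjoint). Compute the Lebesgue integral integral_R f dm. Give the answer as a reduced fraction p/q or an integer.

For a simple function f = sum_i c_i * 1_{A_i} with disjoint A_i,
  integral f dm = sum_i c_i * m(A_i).
Lengths of the A_i:
  m(A_1) = 33/4 - 21/4 = 3.
  m(A_2) = 43/4 - 37/4 = 3/2.
  m(A_3) = 57/4 - 51/4 = 3/2.
Contributions c_i * m(A_i):
  (-1) * (3) = -3.
  (-3/2) * (3/2) = -9/4.
  (1/3) * (3/2) = 1/2.
Total: -3 - 9/4 + 1/2 = -19/4.

-19/4


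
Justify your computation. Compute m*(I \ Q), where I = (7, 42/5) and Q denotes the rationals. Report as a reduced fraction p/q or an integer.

The interval I = (7, 42/5) has m(I) = 42/5 - 7 = 7/5 (endpoints are measure-zero, so open/closed/half-open agree). Write I = (I cap Q) u (I \ Q). The rationals in I are countable, so m*(I cap Q) = 0 (cover each rational by intervals whose total length is arbitrarily small). By countable subadditivity m*(I) <= m*(I cap Q) + m*(I \ Q), hence m*(I \ Q) >= m(I) = 7/5. The reverse inequality m*(I \ Q) <= m*(I) = 7/5 is trivial since (I \ Q) is a subset of I. Therefore m*(I \ Q) = 7/5.

7/5


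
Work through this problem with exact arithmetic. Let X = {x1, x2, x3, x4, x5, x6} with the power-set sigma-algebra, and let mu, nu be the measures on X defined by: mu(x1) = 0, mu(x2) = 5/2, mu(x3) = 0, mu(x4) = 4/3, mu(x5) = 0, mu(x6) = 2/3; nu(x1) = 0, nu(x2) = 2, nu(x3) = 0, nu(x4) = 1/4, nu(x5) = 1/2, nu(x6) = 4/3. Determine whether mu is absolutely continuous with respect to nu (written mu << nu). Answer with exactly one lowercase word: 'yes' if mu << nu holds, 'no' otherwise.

mu << nu means: every nu-null measurable set is also mu-null; equivalently, for every atom x, if nu({x}) = 0 then mu({x}) = 0.
Checking each atom:
  x1: nu = 0, mu = 0 -> consistent with mu << nu.
  x2: nu = 2 > 0 -> no constraint.
  x3: nu = 0, mu = 0 -> consistent with mu << nu.
  x4: nu = 1/4 > 0 -> no constraint.
  x5: nu = 1/2 > 0 -> no constraint.
  x6: nu = 4/3 > 0 -> no constraint.
No atom violates the condition. Therefore mu << nu.

yes


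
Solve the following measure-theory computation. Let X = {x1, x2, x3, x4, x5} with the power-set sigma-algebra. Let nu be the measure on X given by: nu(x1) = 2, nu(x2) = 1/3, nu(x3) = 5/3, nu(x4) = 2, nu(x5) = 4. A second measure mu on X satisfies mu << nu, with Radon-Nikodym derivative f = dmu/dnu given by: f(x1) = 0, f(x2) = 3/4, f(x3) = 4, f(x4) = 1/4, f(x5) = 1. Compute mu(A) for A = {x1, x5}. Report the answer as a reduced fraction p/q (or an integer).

By the defining property of the Radon-Nikodym derivative, for every measurable set A,
  mu(A) = integral_A f dnu.
Since nu is a discrete measure concentrated on the atoms of X, the integral over A reduces to the sum
  mu(A) = sum_{x in A} f(x) * nu({x}).
Computing each term:
  x1: f(x1) * nu(x1) = 0 * 2 = 0.
  x5: f(x5) * nu(x5) = 1 * 4 = 4.
Summing: mu(A) = 0 + 4 = 4.

4


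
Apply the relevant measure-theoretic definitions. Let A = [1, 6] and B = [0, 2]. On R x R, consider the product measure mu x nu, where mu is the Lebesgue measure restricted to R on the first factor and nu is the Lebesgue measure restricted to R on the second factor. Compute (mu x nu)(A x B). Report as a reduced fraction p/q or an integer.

For a measurable rectangle A x B, the product measure satisfies
  (mu x nu)(A x B) = mu(A) * nu(B).
  mu(A) = 5.
  nu(B) = 2.
  (mu x nu)(A x B) = 5 * 2 = 10.

10


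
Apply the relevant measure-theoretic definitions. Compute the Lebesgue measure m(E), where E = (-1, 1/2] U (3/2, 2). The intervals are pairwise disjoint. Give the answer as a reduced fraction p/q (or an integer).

For pairwise disjoint intervals, m(union_i I_i) = sum_i m(I_i),
and m is invariant under swapping open/closed endpoints (single points have measure 0).
So m(E) = sum_i (b_i - a_i).
  I_1 has length 1/2 - (-1) = 3/2.
  I_2 has length 2 - 3/2 = 1/2.
Summing:
  m(E) = 3/2 + 1/2 = 2.

2


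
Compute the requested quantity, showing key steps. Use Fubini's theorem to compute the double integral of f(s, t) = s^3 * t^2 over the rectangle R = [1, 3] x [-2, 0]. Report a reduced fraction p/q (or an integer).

f(s, t) is a tensor product of a function of s and a function of t, and both factors are bounded continuous (hence Lebesgue integrable) on the rectangle, so Fubini's theorem applies:
  integral_R f d(m x m) = (integral_a1^b1 s^3 ds) * (integral_a2^b2 t^2 dt).
Inner integral in s: integral_{1}^{3} s^3 ds = (3^4 - 1^4)/4
  = 20.
Inner integral in t: integral_{-2}^{0} t^2 dt = (0^3 - (-2)^3)/3
  = 8/3.
Product: (20) * (8/3) = 160/3.

160/3


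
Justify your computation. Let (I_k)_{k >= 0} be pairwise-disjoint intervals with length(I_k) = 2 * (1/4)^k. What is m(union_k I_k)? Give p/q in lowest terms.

By countable additivity of the Lebesgue measure on pairwise disjoint measurable sets,
  m(union_{k >= 0} I_k) = sum_{k >= 0} m(I_k) = sum_{k >= 0} a * r^k,
  with a = 2 and r = 1/4.
Since 0 < r = 1/4 < 1, the geometric series converges:
  sum_{k >= 0} a * r^k = a / (1 - r).
  = 2 / (1 - 1/4)
  = 2 / (3/4)
  = 8/3.

8/3


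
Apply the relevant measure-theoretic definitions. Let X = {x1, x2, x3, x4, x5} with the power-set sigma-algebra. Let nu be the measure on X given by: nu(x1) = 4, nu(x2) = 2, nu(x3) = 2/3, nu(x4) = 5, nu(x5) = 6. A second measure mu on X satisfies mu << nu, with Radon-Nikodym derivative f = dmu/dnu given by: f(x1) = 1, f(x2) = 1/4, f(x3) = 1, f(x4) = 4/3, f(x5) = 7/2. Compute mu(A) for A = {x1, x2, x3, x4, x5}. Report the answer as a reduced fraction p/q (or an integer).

By the defining property of the Radon-Nikodym derivative, for every measurable set A,
  mu(A) = integral_A f dnu.
Since nu is a discrete measure concentrated on the atoms of X, the integral over A reduces to the sum
  mu(A) = sum_{x in A} f(x) * nu({x}).
Computing each term:
  x1: f(x1) * nu(x1) = 1 * 4 = 4.
  x2: f(x2) * nu(x2) = 1/4 * 2 = 1/2.
  x3: f(x3) * nu(x3) = 1 * 2/3 = 2/3.
  x4: f(x4) * nu(x4) = 4/3 * 5 = 20/3.
  x5: f(x5) * nu(x5) = 7/2 * 6 = 21.
Summing: mu(A) = 4 + 1/2 + 2/3 + 20/3 + 21 = 197/6.

197/6


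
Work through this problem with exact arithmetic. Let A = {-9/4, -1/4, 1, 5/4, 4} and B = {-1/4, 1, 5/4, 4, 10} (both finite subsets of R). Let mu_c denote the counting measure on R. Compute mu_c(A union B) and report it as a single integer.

Counting measure on a finite set equals cardinality. By inclusion-exclusion, |A union B| = |A| + |B| - |A cap B|.
|A| = 5, |B| = 5, |A cap B| = 4.
So mu_c(A union B) = 5 + 5 - 4 = 6.

6


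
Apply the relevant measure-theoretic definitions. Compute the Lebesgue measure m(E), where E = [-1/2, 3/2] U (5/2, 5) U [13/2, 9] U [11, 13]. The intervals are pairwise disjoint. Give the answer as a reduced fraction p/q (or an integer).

For pairwise disjoint intervals, m(union_i I_i) = sum_i m(I_i),
and m is invariant under swapping open/closed endpoints (single points have measure 0).
So m(E) = sum_i (b_i - a_i).
  I_1 has length 3/2 - (-1/2) = 2.
  I_2 has length 5 - 5/2 = 5/2.
  I_3 has length 9 - 13/2 = 5/2.
  I_4 has length 13 - 11 = 2.
Summing:
  m(E) = 2 + 5/2 + 5/2 + 2 = 9.

9


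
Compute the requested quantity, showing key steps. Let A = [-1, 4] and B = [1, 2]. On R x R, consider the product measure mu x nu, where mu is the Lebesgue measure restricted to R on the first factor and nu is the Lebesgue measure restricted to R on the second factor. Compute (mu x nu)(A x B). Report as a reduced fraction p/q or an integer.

For a measurable rectangle A x B, the product measure satisfies
  (mu x nu)(A x B) = mu(A) * nu(B).
  mu(A) = 5.
  nu(B) = 1.
  (mu x nu)(A x B) = 5 * 1 = 5.

5


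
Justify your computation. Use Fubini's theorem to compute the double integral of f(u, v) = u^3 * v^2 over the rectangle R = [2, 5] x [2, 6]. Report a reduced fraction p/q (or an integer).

f(u, v) is a tensor product of a function of u and a function of v, and both factors are bounded continuous (hence Lebesgue integrable) on the rectangle, so Fubini's theorem applies:
  integral_R f d(m x m) = (integral_a1^b1 u^3 du) * (integral_a2^b2 v^2 dv).
Inner integral in u: integral_{2}^{5} u^3 du = (5^4 - 2^4)/4
  = 609/4.
Inner integral in v: integral_{2}^{6} v^2 dv = (6^3 - 2^3)/3
  = 208/3.
Product: (609/4) * (208/3) = 10556.

10556


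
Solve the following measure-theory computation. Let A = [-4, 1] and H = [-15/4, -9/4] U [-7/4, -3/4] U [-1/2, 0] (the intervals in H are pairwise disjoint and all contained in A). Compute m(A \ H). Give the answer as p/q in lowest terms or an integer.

The ambient interval has length m(A) = 1 - (-4) = 5.
Since the holes are disjoint and sit inside A, by finite additivity
  m(H) = sum_i (b_i - a_i), and m(A \ H) = m(A) - m(H).
Computing the hole measures:
  m(H_1) = -9/4 - (-15/4) = 3/2.
  m(H_2) = -3/4 - (-7/4) = 1.
  m(H_3) = 0 - (-1/2) = 1/2.
Summed: m(H) = 3/2 + 1 + 1/2 = 3.
So m(A \ H) = 5 - 3 = 2.

2


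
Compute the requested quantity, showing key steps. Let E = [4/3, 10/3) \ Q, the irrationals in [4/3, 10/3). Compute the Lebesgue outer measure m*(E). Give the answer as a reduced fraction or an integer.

The interval I = [4/3, 10/3) has m(I) = 10/3 - 4/3 = 2 (endpoints are measure-zero, so open/closed/half-open agree). Write I = (I cap Q) u (I \ Q). The rationals in I are countable, so m*(I cap Q) = 0 (cover each rational by intervals whose total length is arbitrarily small). By countable subadditivity m*(I) <= m*(I cap Q) + m*(I \ Q), hence m*(I \ Q) >= m(I) = 2. The reverse inequality m*(I \ Q) <= m*(I) = 2 is trivial since (I \ Q) is a subset of I. Therefore m*(I \ Q) = 2.

2


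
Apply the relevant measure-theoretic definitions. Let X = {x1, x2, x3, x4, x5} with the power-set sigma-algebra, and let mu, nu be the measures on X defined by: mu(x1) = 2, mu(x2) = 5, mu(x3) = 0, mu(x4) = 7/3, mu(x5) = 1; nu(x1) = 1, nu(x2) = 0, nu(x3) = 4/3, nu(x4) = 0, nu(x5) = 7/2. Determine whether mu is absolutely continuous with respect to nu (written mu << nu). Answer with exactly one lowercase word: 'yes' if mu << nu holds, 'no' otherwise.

mu << nu means: every nu-null measurable set is also mu-null; equivalently, for every atom x, if nu({x}) = 0 then mu({x}) = 0.
Checking each atom:
  x1: nu = 1 > 0 -> no constraint.
  x2: nu = 0, mu = 5 > 0 -> violates mu << nu.
  x3: nu = 4/3 > 0 -> no constraint.
  x4: nu = 0, mu = 7/3 > 0 -> violates mu << nu.
  x5: nu = 7/2 > 0 -> no constraint.
The atom(s) x2, x4 violate the condition (nu = 0 but mu > 0). Therefore mu is NOT absolutely continuous w.r.t. nu.

no


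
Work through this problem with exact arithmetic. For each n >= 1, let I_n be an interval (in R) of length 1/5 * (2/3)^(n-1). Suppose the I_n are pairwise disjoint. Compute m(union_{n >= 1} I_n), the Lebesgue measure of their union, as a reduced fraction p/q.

By countable additivity of the Lebesgue measure on pairwise disjoint measurable sets,
  m(union_{n >= 1} I_n) = sum_{n >= 1} m(I_n) = sum_{n >= 1} a * r^(n-1),
  with a = 1/5 and r = 2/3.
Since 0 < r = 2/3 < 1, the geometric series converges:
  sum_{n >= 1} a * r^(n-1) = a / (1 - r).
  = 1/5 / (1 - 2/3)
  = 1/5 / (1/3)
  = 3/5.

3/5


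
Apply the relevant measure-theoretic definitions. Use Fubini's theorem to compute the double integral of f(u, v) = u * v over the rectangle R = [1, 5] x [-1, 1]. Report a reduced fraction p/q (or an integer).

f(u, v) is a tensor product of a function of u and a function of v, and both factors are bounded continuous (hence Lebesgue integrable) on the rectangle, so Fubini's theorem applies:
  integral_R f d(m x m) = (integral_a1^b1 u du) * (integral_a2^b2 v dv).
Inner integral in u: integral_{1}^{5} u du = (5^2 - 1^2)/2
  = 12.
Inner integral in v: integral_{-1}^{1} v dv = (1^2 - (-1)^2)/2
  = 0.
Product: (12) * (0) = 0.

0


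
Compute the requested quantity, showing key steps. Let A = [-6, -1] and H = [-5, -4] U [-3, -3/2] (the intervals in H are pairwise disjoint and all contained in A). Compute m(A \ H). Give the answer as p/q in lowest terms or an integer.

The ambient interval has length m(A) = -1 - (-6) = 5.
Since the holes are disjoint and sit inside A, by finite additivity
  m(H) = sum_i (b_i - a_i), and m(A \ H) = m(A) - m(H).
Computing the hole measures:
  m(H_1) = -4 - (-5) = 1.
  m(H_2) = -3/2 - (-3) = 3/2.
Summed: m(H) = 1 + 3/2 = 5/2.
So m(A \ H) = 5 - 5/2 = 5/2.

5/2


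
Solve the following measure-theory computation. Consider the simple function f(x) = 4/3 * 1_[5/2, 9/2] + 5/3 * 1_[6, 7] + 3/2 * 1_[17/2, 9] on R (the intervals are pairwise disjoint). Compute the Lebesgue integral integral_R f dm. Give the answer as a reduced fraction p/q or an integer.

For a simple function f = sum_i c_i * 1_{A_i} with disjoint A_i,
  integral f dm = sum_i c_i * m(A_i).
Lengths of the A_i:
  m(A_1) = 9/2 - 5/2 = 2.
  m(A_2) = 7 - 6 = 1.
  m(A_3) = 9 - 17/2 = 1/2.
Contributions c_i * m(A_i):
  (4/3) * (2) = 8/3.
  (5/3) * (1) = 5/3.
  (3/2) * (1/2) = 3/4.
Total: 8/3 + 5/3 + 3/4 = 61/12.

61/12


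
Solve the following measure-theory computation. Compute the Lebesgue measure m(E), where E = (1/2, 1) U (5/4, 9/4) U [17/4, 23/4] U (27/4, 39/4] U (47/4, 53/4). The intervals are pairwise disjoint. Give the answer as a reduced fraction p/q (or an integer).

For pairwise disjoint intervals, m(union_i I_i) = sum_i m(I_i),
and m is invariant under swapping open/closed endpoints (single points have measure 0).
So m(E) = sum_i (b_i - a_i).
  I_1 has length 1 - 1/2 = 1/2.
  I_2 has length 9/4 - 5/4 = 1.
  I_3 has length 23/4 - 17/4 = 3/2.
  I_4 has length 39/4 - 27/4 = 3.
  I_5 has length 53/4 - 47/4 = 3/2.
Summing:
  m(E) = 1/2 + 1 + 3/2 + 3 + 3/2 = 15/2.

15/2


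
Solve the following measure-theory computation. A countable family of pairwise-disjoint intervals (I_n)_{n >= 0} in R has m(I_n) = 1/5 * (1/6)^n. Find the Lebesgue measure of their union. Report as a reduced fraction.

By countable additivity of the Lebesgue measure on pairwise disjoint measurable sets,
  m(union_{n >= 0} I_n) = sum_{n >= 0} m(I_n) = sum_{n >= 0} a * r^n,
  with a = 1/5 and r = 1/6.
Since 0 < r = 1/6 < 1, the geometric series converges:
  sum_{n >= 0} a * r^n = a / (1 - r).
  = 1/5 / (1 - 1/6)
  = 1/5 / (5/6)
  = 6/25.

6/25


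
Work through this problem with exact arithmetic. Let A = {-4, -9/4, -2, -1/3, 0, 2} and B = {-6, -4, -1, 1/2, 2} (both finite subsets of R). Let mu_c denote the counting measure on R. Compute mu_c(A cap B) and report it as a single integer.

Counting measure on a finite set equals cardinality. mu_c(A cap B) = |A cap B| (elements appearing in both).
Enumerating the elements of A that also lie in B gives 2 element(s).
So mu_c(A cap B) = 2.

2


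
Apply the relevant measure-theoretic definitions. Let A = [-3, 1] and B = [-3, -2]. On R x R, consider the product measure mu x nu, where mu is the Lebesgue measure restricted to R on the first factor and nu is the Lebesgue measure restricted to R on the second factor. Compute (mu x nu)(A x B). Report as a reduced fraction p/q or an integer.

For a measurable rectangle A x B, the product measure satisfies
  (mu x nu)(A x B) = mu(A) * nu(B).
  mu(A) = 4.
  nu(B) = 1.
  (mu x nu)(A x B) = 4 * 1 = 4.

4


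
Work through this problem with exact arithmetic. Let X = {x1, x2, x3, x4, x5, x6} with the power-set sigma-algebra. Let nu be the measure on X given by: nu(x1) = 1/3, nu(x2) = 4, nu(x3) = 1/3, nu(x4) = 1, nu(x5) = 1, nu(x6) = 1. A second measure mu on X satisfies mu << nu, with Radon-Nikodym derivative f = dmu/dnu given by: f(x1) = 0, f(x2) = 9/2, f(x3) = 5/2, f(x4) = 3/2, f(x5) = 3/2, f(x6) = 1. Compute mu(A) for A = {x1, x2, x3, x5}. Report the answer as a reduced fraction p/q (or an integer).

By the defining property of the Radon-Nikodym derivative, for every measurable set A,
  mu(A) = integral_A f dnu.
Since nu is a discrete measure concentrated on the atoms of X, the integral over A reduces to the sum
  mu(A) = sum_{x in A} f(x) * nu({x}).
Computing each term:
  x1: f(x1) * nu(x1) = 0 * 1/3 = 0.
  x2: f(x2) * nu(x2) = 9/2 * 4 = 18.
  x3: f(x3) * nu(x3) = 5/2 * 1/3 = 5/6.
  x5: f(x5) * nu(x5) = 3/2 * 1 = 3/2.
Summing: mu(A) = 0 + 18 + 5/6 + 3/2 = 61/3.

61/3


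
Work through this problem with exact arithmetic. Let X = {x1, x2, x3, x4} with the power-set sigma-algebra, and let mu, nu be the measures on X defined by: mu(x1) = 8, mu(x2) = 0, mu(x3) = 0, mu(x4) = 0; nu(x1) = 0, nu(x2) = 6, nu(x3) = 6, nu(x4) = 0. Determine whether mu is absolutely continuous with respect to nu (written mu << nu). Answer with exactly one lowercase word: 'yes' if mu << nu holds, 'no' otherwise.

mu << nu means: every nu-null measurable set is also mu-null; equivalently, for every atom x, if nu({x}) = 0 then mu({x}) = 0.
Checking each atom:
  x1: nu = 0, mu = 8 > 0 -> violates mu << nu.
  x2: nu = 6 > 0 -> no constraint.
  x3: nu = 6 > 0 -> no constraint.
  x4: nu = 0, mu = 0 -> consistent with mu << nu.
The atom(s) x1 violate the condition (nu = 0 but mu > 0). Therefore mu is NOT absolutely continuous w.r.t. nu.

no


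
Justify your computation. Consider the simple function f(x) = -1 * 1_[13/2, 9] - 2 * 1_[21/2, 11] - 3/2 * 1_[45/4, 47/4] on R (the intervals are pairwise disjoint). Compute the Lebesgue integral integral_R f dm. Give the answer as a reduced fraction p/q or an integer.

For a simple function f = sum_i c_i * 1_{A_i} with disjoint A_i,
  integral f dm = sum_i c_i * m(A_i).
Lengths of the A_i:
  m(A_1) = 9 - 13/2 = 5/2.
  m(A_2) = 11 - 21/2 = 1/2.
  m(A_3) = 47/4 - 45/4 = 1/2.
Contributions c_i * m(A_i):
  (-1) * (5/2) = -5/2.
  (-2) * (1/2) = -1.
  (-3/2) * (1/2) = -3/4.
Total: -5/2 - 1 - 3/4 = -17/4.

-17/4


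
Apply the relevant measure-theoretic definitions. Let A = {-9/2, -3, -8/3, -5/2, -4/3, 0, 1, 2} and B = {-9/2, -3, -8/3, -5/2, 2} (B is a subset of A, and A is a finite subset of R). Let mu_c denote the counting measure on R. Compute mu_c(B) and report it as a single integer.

Counting measure assigns mu_c(E) = |E| (number of elements) when E is finite.
B has 5 element(s), so mu_c(B) = 5.

5


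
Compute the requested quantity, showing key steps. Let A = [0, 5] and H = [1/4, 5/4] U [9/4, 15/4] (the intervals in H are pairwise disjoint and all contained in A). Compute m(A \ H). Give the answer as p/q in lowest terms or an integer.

The ambient interval has length m(A) = 5 - 0 = 5.
Since the holes are disjoint and sit inside A, by finite additivity
  m(H) = sum_i (b_i - a_i), and m(A \ H) = m(A) - m(H).
Computing the hole measures:
  m(H_1) = 5/4 - 1/4 = 1.
  m(H_2) = 15/4 - 9/4 = 3/2.
Summed: m(H) = 1 + 3/2 = 5/2.
So m(A \ H) = 5 - 5/2 = 5/2.

5/2


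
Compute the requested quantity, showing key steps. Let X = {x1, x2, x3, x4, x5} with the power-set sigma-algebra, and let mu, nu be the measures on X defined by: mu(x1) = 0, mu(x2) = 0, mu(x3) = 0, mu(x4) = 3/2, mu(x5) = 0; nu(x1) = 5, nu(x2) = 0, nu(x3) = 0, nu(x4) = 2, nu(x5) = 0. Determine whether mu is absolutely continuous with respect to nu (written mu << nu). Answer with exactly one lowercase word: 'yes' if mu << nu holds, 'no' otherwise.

mu << nu means: every nu-null measurable set is also mu-null; equivalently, for every atom x, if nu({x}) = 0 then mu({x}) = 0.
Checking each atom:
  x1: nu = 5 > 0 -> no constraint.
  x2: nu = 0, mu = 0 -> consistent with mu << nu.
  x3: nu = 0, mu = 0 -> consistent with mu << nu.
  x4: nu = 2 > 0 -> no constraint.
  x5: nu = 0, mu = 0 -> consistent with mu << nu.
No atom violates the condition. Therefore mu << nu.

yes


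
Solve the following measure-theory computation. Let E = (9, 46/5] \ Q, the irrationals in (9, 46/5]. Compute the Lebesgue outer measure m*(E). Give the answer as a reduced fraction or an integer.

The interval I = (9, 46/5] has m(I) = 46/5 - 9 = 1/5 (endpoints are measure-zero, so open/closed/half-open agree). Write I = (I cap Q) u (I \ Q). The rationals in I are countable, so m*(I cap Q) = 0 (cover each rational by intervals whose total length is arbitrarily small). By countable subadditivity m*(I) <= m*(I cap Q) + m*(I \ Q), hence m*(I \ Q) >= m(I) = 1/5. The reverse inequality m*(I \ Q) <= m*(I) = 1/5 is trivial since (I \ Q) is a subset of I. Therefore m*(I \ Q) = 1/5.

1/5


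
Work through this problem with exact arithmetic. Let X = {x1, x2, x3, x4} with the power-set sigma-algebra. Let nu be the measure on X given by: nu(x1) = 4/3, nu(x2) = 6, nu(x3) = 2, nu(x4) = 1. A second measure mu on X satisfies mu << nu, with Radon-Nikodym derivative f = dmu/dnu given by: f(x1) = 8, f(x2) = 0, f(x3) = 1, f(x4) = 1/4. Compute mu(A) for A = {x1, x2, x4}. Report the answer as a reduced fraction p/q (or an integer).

By the defining property of the Radon-Nikodym derivative, for every measurable set A,
  mu(A) = integral_A f dnu.
Since nu is a discrete measure concentrated on the atoms of X, the integral over A reduces to the sum
  mu(A) = sum_{x in A} f(x) * nu({x}).
Computing each term:
  x1: f(x1) * nu(x1) = 8 * 4/3 = 32/3.
  x2: f(x2) * nu(x2) = 0 * 6 = 0.
  x4: f(x4) * nu(x4) = 1/4 * 1 = 1/4.
Summing: mu(A) = 32/3 + 0 + 1/4 = 131/12.

131/12


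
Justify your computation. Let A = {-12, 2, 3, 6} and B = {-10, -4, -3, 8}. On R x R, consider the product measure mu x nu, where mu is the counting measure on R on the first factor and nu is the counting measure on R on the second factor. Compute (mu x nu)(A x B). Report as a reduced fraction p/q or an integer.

For a measurable rectangle A x B, the product measure satisfies
  (mu x nu)(A x B) = mu(A) * nu(B).
  mu(A) = 4.
  nu(B) = 4.
  (mu x nu)(A x B) = 4 * 4 = 16.

16


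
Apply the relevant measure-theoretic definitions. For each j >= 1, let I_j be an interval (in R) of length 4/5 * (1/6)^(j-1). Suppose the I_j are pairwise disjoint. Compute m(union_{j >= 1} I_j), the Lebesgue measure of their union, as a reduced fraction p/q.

By countable additivity of the Lebesgue measure on pairwise disjoint measurable sets,
  m(union_{j >= 1} I_j) = sum_{j >= 1} m(I_j) = sum_{j >= 1} a * r^(j-1),
  with a = 4/5 and r = 1/6.
Since 0 < r = 1/6 < 1, the geometric series converges:
  sum_{j >= 1} a * r^(j-1) = a / (1 - r).
  = 4/5 / (1 - 1/6)
  = 4/5 / (5/6)
  = 24/25.

24/25


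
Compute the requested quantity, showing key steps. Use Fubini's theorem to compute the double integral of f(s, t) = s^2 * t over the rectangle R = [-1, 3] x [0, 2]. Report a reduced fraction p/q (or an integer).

f(s, t) is a tensor product of a function of s and a function of t, and both factors are bounded continuous (hence Lebesgue integrable) on the rectangle, so Fubini's theorem applies:
  integral_R f d(m x m) = (integral_a1^b1 s^2 ds) * (integral_a2^b2 t dt).
Inner integral in s: integral_{-1}^{3} s^2 ds = (3^3 - (-1)^3)/3
  = 28/3.
Inner integral in t: integral_{0}^{2} t dt = (2^2 - 0^2)/2
  = 2.
Product: (28/3) * (2) = 56/3.

56/3


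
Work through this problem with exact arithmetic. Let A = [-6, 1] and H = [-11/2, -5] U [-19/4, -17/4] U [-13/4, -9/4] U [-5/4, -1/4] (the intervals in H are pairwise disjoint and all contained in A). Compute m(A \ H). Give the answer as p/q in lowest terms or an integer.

The ambient interval has length m(A) = 1 - (-6) = 7.
Since the holes are disjoint and sit inside A, by finite additivity
  m(H) = sum_i (b_i - a_i), and m(A \ H) = m(A) - m(H).
Computing the hole measures:
  m(H_1) = -5 - (-11/2) = 1/2.
  m(H_2) = -17/4 - (-19/4) = 1/2.
  m(H_3) = -9/4 - (-13/4) = 1.
  m(H_4) = -1/4 - (-5/4) = 1.
Summed: m(H) = 1/2 + 1/2 + 1 + 1 = 3.
So m(A \ H) = 7 - 3 = 4.

4


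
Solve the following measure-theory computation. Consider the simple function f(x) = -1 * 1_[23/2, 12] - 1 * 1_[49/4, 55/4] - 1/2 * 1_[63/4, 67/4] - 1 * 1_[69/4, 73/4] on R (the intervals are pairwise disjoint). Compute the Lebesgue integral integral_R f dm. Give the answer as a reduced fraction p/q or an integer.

For a simple function f = sum_i c_i * 1_{A_i} with disjoint A_i,
  integral f dm = sum_i c_i * m(A_i).
Lengths of the A_i:
  m(A_1) = 12 - 23/2 = 1/2.
  m(A_2) = 55/4 - 49/4 = 3/2.
  m(A_3) = 67/4 - 63/4 = 1.
  m(A_4) = 73/4 - 69/4 = 1.
Contributions c_i * m(A_i):
  (-1) * (1/2) = -1/2.
  (-1) * (3/2) = -3/2.
  (-1/2) * (1) = -1/2.
  (-1) * (1) = -1.
Total: -1/2 - 3/2 - 1/2 - 1 = -7/2.

-7/2


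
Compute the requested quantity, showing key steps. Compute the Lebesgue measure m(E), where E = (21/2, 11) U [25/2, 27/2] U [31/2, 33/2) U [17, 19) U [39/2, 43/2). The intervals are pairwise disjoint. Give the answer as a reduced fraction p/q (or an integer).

For pairwise disjoint intervals, m(union_i I_i) = sum_i m(I_i),
and m is invariant under swapping open/closed endpoints (single points have measure 0).
So m(E) = sum_i (b_i - a_i).
  I_1 has length 11 - 21/2 = 1/2.
  I_2 has length 27/2 - 25/2 = 1.
  I_3 has length 33/2 - 31/2 = 1.
  I_4 has length 19 - 17 = 2.
  I_5 has length 43/2 - 39/2 = 2.
Summing:
  m(E) = 1/2 + 1 + 1 + 2 + 2 = 13/2.

13/2


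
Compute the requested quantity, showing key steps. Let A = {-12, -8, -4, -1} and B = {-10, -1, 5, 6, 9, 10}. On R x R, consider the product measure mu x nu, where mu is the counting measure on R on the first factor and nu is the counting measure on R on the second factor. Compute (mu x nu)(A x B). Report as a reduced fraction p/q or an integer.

For a measurable rectangle A x B, the product measure satisfies
  (mu x nu)(A x B) = mu(A) * nu(B).
  mu(A) = 4.
  nu(B) = 6.
  (mu x nu)(A x B) = 4 * 6 = 24.

24


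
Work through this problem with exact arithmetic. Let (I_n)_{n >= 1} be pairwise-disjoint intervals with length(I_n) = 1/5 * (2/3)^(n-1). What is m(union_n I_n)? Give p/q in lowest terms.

By countable additivity of the Lebesgue measure on pairwise disjoint measurable sets,
  m(union_{n >= 1} I_n) = sum_{n >= 1} m(I_n) = sum_{n >= 1} a * r^(n-1),
  with a = 1/5 and r = 2/3.
Since 0 < r = 2/3 < 1, the geometric series converges:
  sum_{n >= 1} a * r^(n-1) = a / (1 - r).
  = 1/5 / (1 - 2/3)
  = 1/5 / (1/3)
  = 3/5.

3/5


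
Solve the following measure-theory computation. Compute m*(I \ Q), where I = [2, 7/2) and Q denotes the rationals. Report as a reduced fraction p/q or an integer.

The interval I = [2, 7/2) has m(I) = 7/2 - 2 = 3/2 (endpoints are measure-zero, so open/closed/half-open agree). Write I = (I cap Q) u (I \ Q). The rationals in I are countable, so m*(I cap Q) = 0 (cover each rational by intervals whose total length is arbitrarily small). By countable subadditivity m*(I) <= m*(I cap Q) + m*(I \ Q), hence m*(I \ Q) >= m(I) = 3/2. The reverse inequality m*(I \ Q) <= m*(I) = 3/2 is trivial since (I \ Q) is a subset of I. Therefore m*(I \ Q) = 3/2.

3/2


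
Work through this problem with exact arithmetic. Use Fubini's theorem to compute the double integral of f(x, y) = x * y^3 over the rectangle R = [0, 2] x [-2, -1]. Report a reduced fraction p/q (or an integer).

f(x, y) is a tensor product of a function of x and a function of y, and both factors are bounded continuous (hence Lebesgue integrable) on the rectangle, so Fubini's theorem applies:
  integral_R f d(m x m) = (integral_a1^b1 x dx) * (integral_a2^b2 y^3 dy).
Inner integral in x: integral_{0}^{2} x dx = (2^2 - 0^2)/2
  = 2.
Inner integral in y: integral_{-2}^{-1} y^3 dy = ((-1)^4 - (-2)^4)/4
  = -15/4.
Product: (2) * (-15/4) = -15/2.

-15/2


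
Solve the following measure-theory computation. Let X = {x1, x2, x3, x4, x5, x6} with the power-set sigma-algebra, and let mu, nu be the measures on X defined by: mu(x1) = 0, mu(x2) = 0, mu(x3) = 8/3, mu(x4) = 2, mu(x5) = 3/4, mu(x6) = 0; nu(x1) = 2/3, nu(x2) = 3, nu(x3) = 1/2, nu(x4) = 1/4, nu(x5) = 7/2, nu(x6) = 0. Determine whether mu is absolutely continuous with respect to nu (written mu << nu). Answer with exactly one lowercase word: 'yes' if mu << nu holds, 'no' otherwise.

mu << nu means: every nu-null measurable set is also mu-null; equivalently, for every atom x, if nu({x}) = 0 then mu({x}) = 0.
Checking each atom:
  x1: nu = 2/3 > 0 -> no constraint.
  x2: nu = 3 > 0 -> no constraint.
  x3: nu = 1/2 > 0 -> no constraint.
  x4: nu = 1/4 > 0 -> no constraint.
  x5: nu = 7/2 > 0 -> no constraint.
  x6: nu = 0, mu = 0 -> consistent with mu << nu.
No atom violates the condition. Therefore mu << nu.

yes


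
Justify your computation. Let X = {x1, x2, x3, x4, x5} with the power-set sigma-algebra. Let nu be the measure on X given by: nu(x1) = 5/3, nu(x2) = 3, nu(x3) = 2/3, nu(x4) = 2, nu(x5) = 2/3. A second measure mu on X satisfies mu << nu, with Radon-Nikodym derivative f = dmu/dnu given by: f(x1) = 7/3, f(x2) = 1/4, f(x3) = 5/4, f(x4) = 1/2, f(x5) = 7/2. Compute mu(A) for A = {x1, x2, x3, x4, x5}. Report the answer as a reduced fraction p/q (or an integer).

By the defining property of the Radon-Nikodym derivative, for every measurable set A,
  mu(A) = integral_A f dnu.
Since nu is a discrete measure concentrated on the atoms of X, the integral over A reduces to the sum
  mu(A) = sum_{x in A} f(x) * nu({x}).
Computing each term:
  x1: f(x1) * nu(x1) = 7/3 * 5/3 = 35/9.
  x2: f(x2) * nu(x2) = 1/4 * 3 = 3/4.
  x3: f(x3) * nu(x3) = 5/4 * 2/3 = 5/6.
  x4: f(x4) * nu(x4) = 1/2 * 2 = 1.
  x5: f(x5) * nu(x5) = 7/2 * 2/3 = 7/3.
Summing: mu(A) = 35/9 + 3/4 + 5/6 + 1 + 7/3 = 317/36.

317/36


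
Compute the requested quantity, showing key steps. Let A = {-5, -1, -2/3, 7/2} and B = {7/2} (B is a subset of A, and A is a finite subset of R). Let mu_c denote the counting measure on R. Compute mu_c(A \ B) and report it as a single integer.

Counting measure assigns mu_c(E) = |E| (number of elements) when E is finite. For B subset A, A \ B is the set of elements of A not in B, so |A \ B| = |A| - |B|.
|A| = 4, |B| = 1, so mu_c(A \ B) = 4 - 1 = 3.

3


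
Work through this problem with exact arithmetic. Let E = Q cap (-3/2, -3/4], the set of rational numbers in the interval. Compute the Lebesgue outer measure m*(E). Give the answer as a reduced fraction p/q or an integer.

E = Q cap (-3/2, -3/4] is a subset of Q, which is countable. Enumerate Q = {q_1, q_2, ...}; for any eps > 0, cover q_k by the open interval (q_k - eps/2^(k+1), q_k + eps/2^(k+1)), of length eps/2^k. The total cover length is sum_{k>=1} eps/2^k = eps. Hence m*(E) <= m*(Q) <= eps for every eps > 0, and since outer measure is non-negative, m*(E) = 0.

0


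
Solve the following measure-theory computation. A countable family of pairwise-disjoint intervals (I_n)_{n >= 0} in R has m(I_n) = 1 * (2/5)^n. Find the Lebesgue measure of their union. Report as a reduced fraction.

By countable additivity of the Lebesgue measure on pairwise disjoint measurable sets,
  m(union_{n >= 0} I_n) = sum_{n >= 0} m(I_n) = sum_{n >= 0} a * r^n,
  with a = 1 and r = 2/5.
Since 0 < r = 2/5 < 1, the geometric series converges:
  sum_{n >= 0} a * r^n = a / (1 - r).
  = 1 / (1 - 2/5)
  = 1 / (3/5)
  = 5/3.

5/3


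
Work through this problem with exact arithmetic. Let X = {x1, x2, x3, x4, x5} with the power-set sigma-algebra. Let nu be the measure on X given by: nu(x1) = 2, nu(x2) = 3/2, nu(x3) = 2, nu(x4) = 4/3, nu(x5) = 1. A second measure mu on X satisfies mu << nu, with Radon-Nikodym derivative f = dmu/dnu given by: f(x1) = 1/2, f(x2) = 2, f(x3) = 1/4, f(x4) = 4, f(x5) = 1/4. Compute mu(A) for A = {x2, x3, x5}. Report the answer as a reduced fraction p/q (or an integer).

By the defining property of the Radon-Nikodym derivative, for every measurable set A,
  mu(A) = integral_A f dnu.
Since nu is a discrete measure concentrated on the atoms of X, the integral over A reduces to the sum
  mu(A) = sum_{x in A} f(x) * nu({x}).
Computing each term:
  x2: f(x2) * nu(x2) = 2 * 3/2 = 3.
  x3: f(x3) * nu(x3) = 1/4 * 2 = 1/2.
  x5: f(x5) * nu(x5) = 1/4 * 1 = 1/4.
Summing: mu(A) = 3 + 1/2 + 1/4 = 15/4.

15/4


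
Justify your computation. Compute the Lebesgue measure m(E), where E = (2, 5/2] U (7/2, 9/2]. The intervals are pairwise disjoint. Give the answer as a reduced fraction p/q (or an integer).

For pairwise disjoint intervals, m(union_i I_i) = sum_i m(I_i),
and m is invariant under swapping open/closed endpoints (single points have measure 0).
So m(E) = sum_i (b_i - a_i).
  I_1 has length 5/2 - 2 = 1/2.
  I_2 has length 9/2 - 7/2 = 1.
Summing:
  m(E) = 1/2 + 1 = 3/2.

3/2


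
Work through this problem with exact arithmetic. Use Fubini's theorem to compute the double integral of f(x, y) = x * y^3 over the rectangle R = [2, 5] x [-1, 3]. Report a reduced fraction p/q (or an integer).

f(x, y) is a tensor product of a function of x and a function of y, and both factors are bounded continuous (hence Lebesgue integrable) on the rectangle, so Fubini's theorem applies:
  integral_R f d(m x m) = (integral_a1^b1 x dx) * (integral_a2^b2 y^3 dy).
Inner integral in x: integral_{2}^{5} x dx = (5^2 - 2^2)/2
  = 21/2.
Inner integral in y: integral_{-1}^{3} y^3 dy = (3^4 - (-1)^4)/4
  = 20.
Product: (21/2) * (20) = 210.

210


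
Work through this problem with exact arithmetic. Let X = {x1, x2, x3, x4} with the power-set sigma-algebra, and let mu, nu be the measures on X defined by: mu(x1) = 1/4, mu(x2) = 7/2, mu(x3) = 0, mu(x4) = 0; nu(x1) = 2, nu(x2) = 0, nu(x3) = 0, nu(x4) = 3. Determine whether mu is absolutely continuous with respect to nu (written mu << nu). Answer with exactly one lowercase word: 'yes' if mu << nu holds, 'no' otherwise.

mu << nu means: every nu-null measurable set is also mu-null; equivalently, for every atom x, if nu({x}) = 0 then mu({x}) = 0.
Checking each atom:
  x1: nu = 2 > 0 -> no constraint.
  x2: nu = 0, mu = 7/2 > 0 -> violates mu << nu.
  x3: nu = 0, mu = 0 -> consistent with mu << nu.
  x4: nu = 3 > 0 -> no constraint.
The atom(s) x2 violate the condition (nu = 0 but mu > 0). Therefore mu is NOT absolutely continuous w.r.t. nu.

no


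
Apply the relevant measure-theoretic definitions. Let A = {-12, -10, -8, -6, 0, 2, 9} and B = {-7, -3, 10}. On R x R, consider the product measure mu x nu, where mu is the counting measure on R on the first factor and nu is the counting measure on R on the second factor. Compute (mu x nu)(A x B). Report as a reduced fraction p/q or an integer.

For a measurable rectangle A x B, the product measure satisfies
  (mu x nu)(A x B) = mu(A) * nu(B).
  mu(A) = 7.
  nu(B) = 3.
  (mu x nu)(A x B) = 7 * 3 = 21.

21


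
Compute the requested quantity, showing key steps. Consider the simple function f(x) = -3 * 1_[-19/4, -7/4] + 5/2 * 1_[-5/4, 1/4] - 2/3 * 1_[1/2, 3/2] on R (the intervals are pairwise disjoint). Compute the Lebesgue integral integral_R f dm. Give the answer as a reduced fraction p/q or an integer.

For a simple function f = sum_i c_i * 1_{A_i} with disjoint A_i,
  integral f dm = sum_i c_i * m(A_i).
Lengths of the A_i:
  m(A_1) = -7/4 - (-19/4) = 3.
  m(A_2) = 1/4 - (-5/4) = 3/2.
  m(A_3) = 3/2 - 1/2 = 1.
Contributions c_i * m(A_i):
  (-3) * (3) = -9.
  (5/2) * (3/2) = 15/4.
  (-2/3) * (1) = -2/3.
Total: -9 + 15/4 - 2/3 = -71/12.

-71/12


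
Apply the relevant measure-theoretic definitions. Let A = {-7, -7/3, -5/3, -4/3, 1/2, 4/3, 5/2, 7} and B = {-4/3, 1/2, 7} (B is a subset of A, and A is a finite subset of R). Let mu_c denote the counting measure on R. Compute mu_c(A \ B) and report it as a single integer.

Counting measure assigns mu_c(E) = |E| (number of elements) when E is finite. For B subset A, A \ B is the set of elements of A not in B, so |A \ B| = |A| - |B|.
|A| = 8, |B| = 3, so mu_c(A \ B) = 8 - 3 = 5.

5


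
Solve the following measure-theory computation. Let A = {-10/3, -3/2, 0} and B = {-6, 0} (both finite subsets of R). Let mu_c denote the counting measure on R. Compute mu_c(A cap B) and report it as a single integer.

Counting measure on a finite set equals cardinality. mu_c(A cap B) = |A cap B| (elements appearing in both).
Enumerating the elements of A that also lie in B gives 1 element(s).
So mu_c(A cap B) = 1.

1


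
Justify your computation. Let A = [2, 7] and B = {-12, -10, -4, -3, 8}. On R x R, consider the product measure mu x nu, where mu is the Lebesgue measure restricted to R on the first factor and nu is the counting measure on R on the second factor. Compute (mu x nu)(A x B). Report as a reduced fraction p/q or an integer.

For a measurable rectangle A x B, the product measure satisfies
  (mu x nu)(A x B) = mu(A) * nu(B).
  mu(A) = 5.
  nu(B) = 5.
  (mu x nu)(A x B) = 5 * 5 = 25.

25


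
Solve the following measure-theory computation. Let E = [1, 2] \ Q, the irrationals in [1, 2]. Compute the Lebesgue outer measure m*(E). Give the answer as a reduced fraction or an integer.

The interval I = [1, 2] has m(I) = 2 - 1 = 1 (endpoints are measure-zero, so open/closed/half-open agree). Write I = (I cap Q) u (I \ Q). The rationals in I are countable, so m*(I cap Q) = 0 (cover each rational by intervals whose total length is arbitrarily small). By countable subadditivity m*(I) <= m*(I cap Q) + m*(I \ Q), hence m*(I \ Q) >= m(I) = 1. The reverse inequality m*(I \ Q) <= m*(I) = 1 is trivial since (I \ Q) is a subset of I. Therefore m*(I \ Q) = 1.

1


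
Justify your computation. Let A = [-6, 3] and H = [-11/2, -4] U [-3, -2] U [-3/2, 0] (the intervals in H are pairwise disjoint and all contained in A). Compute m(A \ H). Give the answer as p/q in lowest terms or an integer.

The ambient interval has length m(A) = 3 - (-6) = 9.
Since the holes are disjoint and sit inside A, by finite additivity
  m(H) = sum_i (b_i - a_i), and m(A \ H) = m(A) - m(H).
Computing the hole measures:
  m(H_1) = -4 - (-11/2) = 3/2.
  m(H_2) = -2 - (-3) = 1.
  m(H_3) = 0 - (-3/2) = 3/2.
Summed: m(H) = 3/2 + 1 + 3/2 = 4.
So m(A \ H) = 9 - 4 = 5.

5


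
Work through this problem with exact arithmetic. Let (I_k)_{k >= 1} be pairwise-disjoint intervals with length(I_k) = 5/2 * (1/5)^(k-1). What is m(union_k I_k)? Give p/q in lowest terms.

By countable additivity of the Lebesgue measure on pairwise disjoint measurable sets,
  m(union_{k >= 1} I_k) = sum_{k >= 1} m(I_k) = sum_{k >= 1} a * r^(k-1),
  with a = 5/2 and r = 1/5.
Since 0 < r = 1/5 < 1, the geometric series converges:
  sum_{k >= 1} a * r^(k-1) = a / (1 - r).
  = 5/2 / (1 - 1/5)
  = 5/2 / (4/5)
  = 25/8.

25/8


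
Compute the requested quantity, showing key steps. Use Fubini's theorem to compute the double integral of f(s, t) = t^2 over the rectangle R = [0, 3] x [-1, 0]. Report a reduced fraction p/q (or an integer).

f(s, t) is a tensor product of a function of s and a function of t, and both factors are bounded continuous (hence Lebesgue integrable) on the rectangle, so Fubini's theorem applies:
  integral_R f d(m x m) = (integral_a1^b1 1 ds) * (integral_a2^b2 t^2 dt).
Inner integral in s: integral_{0}^{3} 1 ds = (3^1 - 0^1)/1
  = 3.
Inner integral in t: integral_{-1}^{0} t^2 dt = (0^3 - (-1)^3)/3
  = 1/3.
Product: (3) * (1/3) = 1.

1


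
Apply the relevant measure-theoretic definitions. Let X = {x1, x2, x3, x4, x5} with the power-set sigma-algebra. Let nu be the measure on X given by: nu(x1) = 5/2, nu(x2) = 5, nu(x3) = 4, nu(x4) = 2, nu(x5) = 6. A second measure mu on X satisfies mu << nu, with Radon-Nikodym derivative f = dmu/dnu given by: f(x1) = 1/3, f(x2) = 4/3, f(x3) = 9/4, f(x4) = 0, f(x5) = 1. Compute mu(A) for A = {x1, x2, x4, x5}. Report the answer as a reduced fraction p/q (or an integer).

By the defining property of the Radon-Nikodym derivative, for every measurable set A,
  mu(A) = integral_A f dnu.
Since nu is a discrete measure concentrated on the atoms of X, the integral over A reduces to the sum
  mu(A) = sum_{x in A} f(x) * nu({x}).
Computing each term:
  x1: f(x1) * nu(x1) = 1/3 * 5/2 = 5/6.
  x2: f(x2) * nu(x2) = 4/3 * 5 = 20/3.
  x4: f(x4) * nu(x4) = 0 * 2 = 0.
  x5: f(x5) * nu(x5) = 1 * 6 = 6.
Summing: mu(A) = 5/6 + 20/3 + 0 + 6 = 27/2.

27/2
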